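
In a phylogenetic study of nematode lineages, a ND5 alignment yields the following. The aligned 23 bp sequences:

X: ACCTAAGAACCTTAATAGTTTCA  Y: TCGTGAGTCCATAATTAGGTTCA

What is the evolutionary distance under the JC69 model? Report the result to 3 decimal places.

The sequences differ at 9 of 23 sites (1, 3, 5, 8, 9, 11, 13, 15, 19), so p = 9/23 ≈ 0.391304.
d = −(3/4) ln(1 − 4p/3) = −0.75 ln(1 − 0.521739) = −0.75 ln(0.478261)
  = −0.75 × (-0.737599) = 0.553199 substitutions/site.

0.553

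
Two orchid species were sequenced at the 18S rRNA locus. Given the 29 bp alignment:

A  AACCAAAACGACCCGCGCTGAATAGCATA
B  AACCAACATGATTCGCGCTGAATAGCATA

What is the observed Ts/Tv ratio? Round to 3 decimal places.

3.000

Transitions are A↔G and C↔T; transversions are all other mismatches.
Transitions: 3. Transversions: 1.
R = 3/1 = 3.000.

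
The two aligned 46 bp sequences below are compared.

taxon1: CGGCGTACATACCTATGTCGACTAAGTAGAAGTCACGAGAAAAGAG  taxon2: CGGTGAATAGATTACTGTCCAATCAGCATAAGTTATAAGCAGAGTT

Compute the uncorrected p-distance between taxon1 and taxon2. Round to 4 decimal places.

The sequences differ at 20 of 46 positions.
p = 20/46 = 0.434782… ≈ 0.4348 (to 4 d.p.).

0.4348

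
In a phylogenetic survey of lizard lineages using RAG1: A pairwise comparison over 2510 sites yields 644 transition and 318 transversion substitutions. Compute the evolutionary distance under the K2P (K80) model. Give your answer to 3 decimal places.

P = 644/2510 ≈ 0.256574 and Q = 318/2510 ≈ 0.126693.
Under the Kimura two-parameter model, d = −½ ln(1 − 2P − Q) − ¼ ln(1 − 2Q).
1 − 2P − Q = 0.360159, giving −½ ln(0.360159) = 0.510605.
1 − 2Q = 0.746614, giving −¼ ln(0.746614) = 0.073052.
d = 0.510605 + 0.073052 = 0.583657.

0.584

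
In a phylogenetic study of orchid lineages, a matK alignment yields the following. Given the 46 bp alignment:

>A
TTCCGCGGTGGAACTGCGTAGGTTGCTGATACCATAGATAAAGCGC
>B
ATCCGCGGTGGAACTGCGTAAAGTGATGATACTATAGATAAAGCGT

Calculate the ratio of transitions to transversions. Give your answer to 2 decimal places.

Transitions are A↔G and C↔T; transversions are all other mismatches.
Transitions: 4. Transversions: 3.
R = 4/3 = 1.333333… ≈ 1.33 (to 2 d.p.).

1.33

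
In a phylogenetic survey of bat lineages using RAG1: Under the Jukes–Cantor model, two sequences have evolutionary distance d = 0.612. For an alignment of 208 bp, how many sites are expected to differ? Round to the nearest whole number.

87

Invert JC69: p = (3/4)(1 − e^(−4d/3)) = 0.75 × (1 − e^(-0.816)) = 0.75 × (1 − 0.442197) = 0.418352.
Expected differing sites = pL ≈ 0.418352 × 208 = 87.017216 ≈ 87.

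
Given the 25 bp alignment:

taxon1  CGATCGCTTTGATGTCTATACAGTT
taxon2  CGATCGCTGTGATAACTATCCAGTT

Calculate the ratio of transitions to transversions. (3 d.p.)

0.333

Transitions are A↔G and C↔T; transversions are all other mismatches.
Transitions: 1. Transversions: 3.
R = 1/3 = 0.333333… ≈ 0.333 (to 3 d.p.).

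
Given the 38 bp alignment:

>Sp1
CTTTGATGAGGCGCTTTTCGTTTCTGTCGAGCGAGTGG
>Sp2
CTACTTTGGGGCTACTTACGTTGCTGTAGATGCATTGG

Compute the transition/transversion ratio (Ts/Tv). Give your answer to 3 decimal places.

0.250

Transitions are A↔G and C↔T; transversions are all other mismatches.
Transitions: 3. Transversions: 12.
R = 3/12 = 0.250.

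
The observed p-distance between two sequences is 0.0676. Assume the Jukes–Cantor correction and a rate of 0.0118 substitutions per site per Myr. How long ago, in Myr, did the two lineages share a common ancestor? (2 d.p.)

3.00

d = −(3/4) ln(1 − 4p/3) = −0.75 ln(1 − 0.090133) = −0.75 ln(0.909867)
  = −0.75 × (-0.094457) = 0.070843 substitutions/site.
Under a molecular clock d = 2μt, so t = d/(2μ) = 0.070843 / (2 × 0.0118) = 3.00 Myr.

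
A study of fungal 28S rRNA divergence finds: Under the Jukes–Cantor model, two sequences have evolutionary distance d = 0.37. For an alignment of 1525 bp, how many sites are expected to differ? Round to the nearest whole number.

445

Invert JC69: p = (3/4)(1 − e^(−4d/3)) = 0.75 × (1 − e^(-0.493333)) = 0.75 × (1 − 0.610588) = 0.292059.
Expected differing sites = pL ≈ 0.292059 × 1525 = 445.389975 ≈ 445.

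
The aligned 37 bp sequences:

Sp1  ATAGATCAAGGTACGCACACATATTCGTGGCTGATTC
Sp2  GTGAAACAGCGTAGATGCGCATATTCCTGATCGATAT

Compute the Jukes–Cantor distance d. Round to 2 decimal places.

0.71

The sequences differ at 17 of 37 sites, so p = 17/37 ≈ 0.459459.
d = −(3/4) ln(1 − 4p/3) = −0.75 ln(1 − 0.612612) = −0.75 ln(0.387388)
  = −0.75 × (-0.948329) = 0.711247 substitutions/site.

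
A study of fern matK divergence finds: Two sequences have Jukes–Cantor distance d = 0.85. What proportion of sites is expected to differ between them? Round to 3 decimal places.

p = (3/4)(1 − e^(−4d/3)) = 0.75 × (1 − e^(-1.133333)) = 0.75 × (1 − 0.321958) = 0.508532.

0.509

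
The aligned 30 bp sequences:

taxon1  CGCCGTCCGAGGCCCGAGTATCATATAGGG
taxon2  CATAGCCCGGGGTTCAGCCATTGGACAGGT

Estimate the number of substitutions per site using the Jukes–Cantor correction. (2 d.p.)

0.93

The sequences differ at 16 of 30 sites, so p = 16/30 ≈ 0.533333.
d = −(3/4) ln(1 − 4p/3) = −0.75 ln(1 − 0.711111) = −0.75 ln(0.288889)
  = −0.75 × (-1.241713) = 0.931285 substitutions/site.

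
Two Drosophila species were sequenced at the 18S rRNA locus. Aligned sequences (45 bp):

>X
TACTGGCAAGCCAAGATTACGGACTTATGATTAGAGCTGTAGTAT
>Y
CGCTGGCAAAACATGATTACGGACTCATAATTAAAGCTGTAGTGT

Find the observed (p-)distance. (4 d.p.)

0.2000

The sequences differ at 9 of 45 positions (sites 1, 2, 10, 11, 14, 26, 29, 34, 44).
p = 9/45 = 0.2000.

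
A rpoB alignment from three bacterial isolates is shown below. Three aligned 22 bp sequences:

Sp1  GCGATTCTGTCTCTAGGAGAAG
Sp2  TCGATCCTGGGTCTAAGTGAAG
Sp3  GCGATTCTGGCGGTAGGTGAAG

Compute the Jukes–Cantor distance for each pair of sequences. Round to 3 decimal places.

Sp1–Sp2: 6/22 sites differ → p ≈ 0.272727, d = −0.75 ln(1 − 0.363636) = 0.338988 ≈ 0.339.
Sp1–Sp3: 4/22 sites differ → p ≈ 0.181818, d = −0.75 ln(1 − 0.242424) = 0.208224 ≈ 0.208.
Sp2–Sp3: 6/22 sites differ → p ≈ 0.272727, d = −0.75 ln(1 − 0.363636) = 0.338988 ≈ 0.339.

d(Sp1,Sp2) = 0.339, d(Sp1,Sp3) = 0.208, d(Sp2,Sp3) = 0.339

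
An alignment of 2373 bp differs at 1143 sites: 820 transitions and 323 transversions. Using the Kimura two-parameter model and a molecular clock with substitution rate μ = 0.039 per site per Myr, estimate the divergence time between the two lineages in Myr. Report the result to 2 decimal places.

P = 820/2373 ≈ 0.345554 and Q = 323/2373 ≈ 0.136115.
Under the Kimura two-parameter model, d = −½ ln(1 − 2P − Q) − ¼ ln(1 − 2Q).
1 − 2P − Q = 0.172777, giving −½ ln(0.172777) = 0.877877.
1 − 2Q = 0.72777, giving −¼ ln(0.72777) = 0.079443.
d = 0.877877 + 0.079443 = 0.957320.
Under a molecular clock d = 2μt, so t = d/(2μ) = 0.957320 / (2 × 0.039) = 12.27 Myr.

12.27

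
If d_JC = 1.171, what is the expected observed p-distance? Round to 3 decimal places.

p = (3/4)(1 − e^(−4d/3)) = 0.75 × (1 − e^(-1.561333)) = 0.75 × (1 − 0.209856) = 0.592608.

0.593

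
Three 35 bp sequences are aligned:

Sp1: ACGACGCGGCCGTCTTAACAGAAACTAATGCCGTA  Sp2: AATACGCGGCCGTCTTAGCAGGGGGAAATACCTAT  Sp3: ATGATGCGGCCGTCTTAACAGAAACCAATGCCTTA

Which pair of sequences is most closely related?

Sp1–Sp2: 12/35 differ, p = 0.343, d = 0.458.
Sp1–Sp3: 4/35 differ, p = 0.114, d = 0.124.
Sp2–Sp3: 12/35 differ, p = 0.343, d = 0.458.
The smallest distance is between Sp1 and Sp3.

Sp1 and Sp3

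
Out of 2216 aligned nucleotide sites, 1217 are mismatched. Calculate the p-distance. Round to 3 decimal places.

p = 1217/2216 = 0.549187… ≈ 0.549 (to 3 d.p.).

0.549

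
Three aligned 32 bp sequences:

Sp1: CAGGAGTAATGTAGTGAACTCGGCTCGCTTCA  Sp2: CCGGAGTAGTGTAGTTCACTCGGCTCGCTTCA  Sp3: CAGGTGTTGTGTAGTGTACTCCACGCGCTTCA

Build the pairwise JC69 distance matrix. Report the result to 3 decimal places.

Sp1–Sp2: 4/32 sites differ → p = 0.125, d = −0.75 ln(1 − 0.166667) = 0.136741 ≈ 0.137.
Sp1–Sp3: 7/32 sites differ → p = 0.21875, d = −0.75 ln(1 − 0.291667) = 0.258631 ≈ 0.259.
Sp2–Sp3: 8/32 sites differ → p = 0.25, d = −0.75 ln(1 − 0.333333) = 0.304098 ≈ 0.304.

d(Sp1,Sp2) = 0.137, d(Sp1,Sp3) = 0.259, d(Sp2,Sp3) = 0.304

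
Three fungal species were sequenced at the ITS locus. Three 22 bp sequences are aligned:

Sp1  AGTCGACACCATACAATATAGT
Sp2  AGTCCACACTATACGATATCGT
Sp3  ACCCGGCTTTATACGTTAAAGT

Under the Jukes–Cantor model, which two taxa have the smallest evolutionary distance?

Sp1 and Sp2

Sp1–Sp2: 4/22 differ, p = 0.182, d = 0.208.
Sp1–Sp3: 9/22 differ, p = 0.409, d = 0.591.
Sp2–Sp3: 9/22 differ, p = 0.409, d = 0.591.
The smallest distance is between Sp1 and Sp2.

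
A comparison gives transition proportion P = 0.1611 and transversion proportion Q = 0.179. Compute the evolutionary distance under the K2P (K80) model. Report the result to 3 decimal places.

Under the Kimura two-parameter model, d = −½ ln(1 − 2P − Q) − ¼ ln(1 − 2Q).
1 − 2P − Q = 0.4988, giving −½ ln(0.4988) = 0.347775.
1 − 2Q = 0.642, giving −¼ ln(0.642) = 0.110792.
d = 0.347775 + 0.110792 = 0.458567.

0.459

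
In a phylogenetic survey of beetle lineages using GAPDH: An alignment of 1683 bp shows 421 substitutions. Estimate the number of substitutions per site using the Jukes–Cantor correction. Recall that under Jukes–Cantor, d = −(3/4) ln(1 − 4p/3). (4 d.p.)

0.3043

p = 421/1683 ≈ 0.250149.
d = −(3/4) ln(1 − 4p/3) = −0.75 ln(1 − 0.333532) = −0.75 ln(0.666468)
  = −0.75 × (-0.405763) = 0.304322 substitutions/site.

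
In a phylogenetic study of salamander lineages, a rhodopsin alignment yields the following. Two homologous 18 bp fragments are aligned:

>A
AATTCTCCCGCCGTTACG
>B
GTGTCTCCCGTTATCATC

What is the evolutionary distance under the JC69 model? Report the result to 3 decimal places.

The sequences differ at 9 of 18 sites (1, 2, 3, 11, 12, 13, 15, 17, 18), so p = 9/18 = 0.5.
d = −(3/4) ln(1 − 4p/3) = −0.75 ln(1 − 0.666667) = −0.75 ln(0.333333)
  = −0.75 × (-1.098613) = 0.823960 substitutions/site.

0.824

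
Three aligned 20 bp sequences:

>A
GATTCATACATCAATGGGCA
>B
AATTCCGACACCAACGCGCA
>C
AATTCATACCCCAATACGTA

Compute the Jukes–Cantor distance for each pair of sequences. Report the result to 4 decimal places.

d(A,B) = 0.3831, d(A,C) = 0.3831, d(B,C) = 0.3831

A–B: 6/20 sites differ → p = 0.3, d = −0.75 ln(1 − 0.4) = 0.383119 ≈ 0.3831.
A–C: 6/20 sites differ → p = 0.3, d = −0.75 ln(1 − 0.4) = 0.383119 ≈ 0.3831.
B–C: 6/20 sites differ → p = 0.3, d = −0.75 ln(1 − 0.4) = 0.383119 ≈ 0.3831.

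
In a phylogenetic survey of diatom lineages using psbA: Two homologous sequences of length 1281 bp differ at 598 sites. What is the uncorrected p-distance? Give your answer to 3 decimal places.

0.467

p = 598/1281 = 0.466822… ≈ 0.467 (to 3 d.p.).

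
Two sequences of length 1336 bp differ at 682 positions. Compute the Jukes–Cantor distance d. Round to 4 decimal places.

p = 682/1336 ≈ 0.510479.
d = −(3/4) ln(1 − 4p/3) = −0.75 ln(1 − 0.680639) = −0.75 ln(0.319361)
  = −0.75 × (-1.141433) = 0.856075 substitutions/site.

0.8561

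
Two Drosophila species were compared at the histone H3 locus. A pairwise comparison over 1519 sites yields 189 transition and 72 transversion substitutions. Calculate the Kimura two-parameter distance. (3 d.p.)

0.201

P = 189/1519 ≈ 0.124424 and Q = 72/1519 ≈ 0.0474.
Under the Kimura two-parameter model, d = −½ ln(1 − 2P − Q) − ¼ ln(1 − 2Q).
1 − 2P − Q = 0.703752, giving −½ ln(0.703752) = 0.175665.
1 − 2Q = 0.9052, giving −¼ ln(0.9052) = 0.024900.
d = 0.175665 + 0.024900 = 0.200565.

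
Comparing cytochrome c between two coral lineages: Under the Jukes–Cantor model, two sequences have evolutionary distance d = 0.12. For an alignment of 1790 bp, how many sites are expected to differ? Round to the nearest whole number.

198

Invert JC69: p = (3/4)(1 − e^(−4d/3)) = 0.75 × (1 − e^(-0.16)) = 0.75 × (1 − 0.852144) = 0.110892.
Expected differing sites = pL ≈ 0.110892 × 1790 = 198.49668 ≈ 198.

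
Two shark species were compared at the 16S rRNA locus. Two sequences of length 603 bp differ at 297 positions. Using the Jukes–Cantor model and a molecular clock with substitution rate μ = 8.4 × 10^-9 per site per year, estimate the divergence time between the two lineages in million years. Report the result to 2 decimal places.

47.73

p = 297/603 ≈ 0.492537.
d = −(3/4) ln(1 − 4p/3) = −0.75 ln(1 − 0.656716) = −0.75 ln(0.343284)
  = −0.75 × (-1.069197) = 0.801898 substitutions/site.
Under a molecular clock d = 2μt, so t = d/(2μ) = 0.801898 / (2 × 8.4 × 10^-9) = 47.73 million years.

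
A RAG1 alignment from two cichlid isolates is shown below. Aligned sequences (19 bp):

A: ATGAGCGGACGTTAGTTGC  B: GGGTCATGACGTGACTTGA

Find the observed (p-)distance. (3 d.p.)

The sequences differ at 9 of 19 positions (sites 1, 2, 4, 5, 6, 7, 13, 15, 19).
p = 9/19 = 0.473684… ≈ 0.474 (to 3 d.p.).

0.474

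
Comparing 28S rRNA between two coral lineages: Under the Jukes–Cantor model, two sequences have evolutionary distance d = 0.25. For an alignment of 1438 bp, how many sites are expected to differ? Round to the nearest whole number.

306

Invert JC69: p = (3/4)(1 − e^(−4d/3)) = 0.75 × (1 − e^(-0.333333)) = 0.75 × (1 − 0.716532) = 0.212601.
Expected differing sites = pL ≈ 0.212601 × 1438 = 305.720238 ≈ 306.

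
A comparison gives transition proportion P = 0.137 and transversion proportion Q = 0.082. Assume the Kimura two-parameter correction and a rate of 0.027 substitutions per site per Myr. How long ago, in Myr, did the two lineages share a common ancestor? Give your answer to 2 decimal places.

4.90

Under the Kimura two-parameter model, d = −½ ln(1 − 2P − Q) − ¼ ln(1 − 2Q).
1 − 2P − Q = 0.644, giving −½ ln(0.644) = 0.220028.
1 − 2Q = 0.836, giving −¼ ln(0.836) = 0.044782.
d = 0.220028 + 0.044782 = 0.264810.
Under a molecular clock d = 2μt, so t = d/(2μ) = 0.264810 / (2 × 0.027) = 4.90 Myr.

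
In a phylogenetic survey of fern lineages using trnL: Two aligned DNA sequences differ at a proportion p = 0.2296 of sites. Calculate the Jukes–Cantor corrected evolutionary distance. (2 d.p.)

0.27

d = −(3/4) ln(1 − 4p/3) = −0.75 ln(1 − 0.306133) = −0.75 ln(0.693867)
  = −0.75 × (-0.365475) = 0.274106 substitutions/site.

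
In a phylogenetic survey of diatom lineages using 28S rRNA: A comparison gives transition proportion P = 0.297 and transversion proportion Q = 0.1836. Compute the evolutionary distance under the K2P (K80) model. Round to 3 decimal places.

0.866

Under the Kimura two-parameter model, d = −½ ln(1 − 2P − Q) − ¼ ln(1 − 2Q).
1 − 2P − Q = 0.2224, giving −½ ln(0.2224) = 0.751639.
1 − 2Q = 0.6328, giving −¼ ln(0.6328) = 0.114400.
d = 0.751639 + 0.114400 = 0.866039.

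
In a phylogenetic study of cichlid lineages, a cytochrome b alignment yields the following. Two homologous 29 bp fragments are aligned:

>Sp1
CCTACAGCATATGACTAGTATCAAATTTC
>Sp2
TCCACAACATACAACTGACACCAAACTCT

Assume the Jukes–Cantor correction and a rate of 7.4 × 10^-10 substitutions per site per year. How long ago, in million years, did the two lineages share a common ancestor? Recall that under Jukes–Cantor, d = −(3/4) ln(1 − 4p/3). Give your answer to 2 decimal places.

406.59

The sequences differ at 12 of 29 sites, so p = 12/29 ≈ 0.413793.
d = −(3/4) ln(1 − 4p/3) = −0.75 ln(1 − 0.551724) = −0.75 ln(0.448276)
  = −0.75 × (-0.802346) = 0.601760 substitutions/site.
Under a molecular clock d = 2μt, so t = d/(2μ) = 0.601760 / (2 × 7.4 × 10^-10) = 406.59 million years.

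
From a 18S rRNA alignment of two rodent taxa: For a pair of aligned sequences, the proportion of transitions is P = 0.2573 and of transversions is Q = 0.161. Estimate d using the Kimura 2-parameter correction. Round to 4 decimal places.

Under the Kimura two-parameter model, d = −½ ln(1 − 2P − Q) − ¼ ln(1 − 2Q).
1 − 2P − Q = 0.3244, giving −½ ln(0.3244) = 0.562889.
1 − 2Q = 0.678, giving −¼ ln(0.678) = 0.097152.
d = 0.562889 + 0.097152 = 0.660041.

0.6600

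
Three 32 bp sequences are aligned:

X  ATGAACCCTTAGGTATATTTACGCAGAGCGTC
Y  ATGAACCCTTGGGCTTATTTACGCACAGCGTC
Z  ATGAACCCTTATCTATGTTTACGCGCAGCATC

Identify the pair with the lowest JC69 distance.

X and Y

X–Y: 4/32 differ, p = 0.125, d = 0.137.
X–Z: 6/32 differ, p = 0.188, d = 0.216.
Y–Z: 8/32 differ, p = 0.250, d = 0.304.
The smallest distance is between X and Y.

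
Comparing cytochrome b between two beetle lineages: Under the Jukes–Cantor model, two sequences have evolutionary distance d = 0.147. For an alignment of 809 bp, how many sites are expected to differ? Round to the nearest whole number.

108

Invert JC69: p = (3/4)(1 − e^(−4d/3)) = 0.75 × (1 − e^(-0.196)) = 0.75 × (1 − 0.822012) = 0.133491.
Expected differing sites = pL ≈ 0.133491 × 809 = 107.994219 ≈ 108.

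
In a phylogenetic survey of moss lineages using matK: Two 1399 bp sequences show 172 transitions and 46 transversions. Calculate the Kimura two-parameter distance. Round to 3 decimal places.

0.180

P = 172/1399 ≈ 0.122945 and Q = 46/1399 ≈ 0.032881.
Under the Kimura two-parameter model, d = −½ ln(1 − 2P − Q) − ¼ ln(1 − 2Q).
1 − 2P − Q = 0.721229, giving −½ ln(0.721229) = 0.163399.
1 − 2Q = 0.934238, giving −¼ ln(0.934238) = 0.017006.
d = 0.163399 + 0.017006 = 0.180405.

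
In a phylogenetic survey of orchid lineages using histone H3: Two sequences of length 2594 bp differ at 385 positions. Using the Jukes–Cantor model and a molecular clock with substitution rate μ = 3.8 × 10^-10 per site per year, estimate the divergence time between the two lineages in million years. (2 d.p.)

p = 385/2594 ≈ 0.148419.
d = −(3/4) ln(1 − 4p/3) = −0.75 ln(1 − 0.197892) = −0.75 ln(0.802108)
  = −0.75 × (-0.220512) = 0.165384 substitutions/site.
Under a molecular clock d = 2μt, so t = d/(2μ) = 0.165384 / (2 × 3.8 × 10^-10) = 217.61 million years.

217.61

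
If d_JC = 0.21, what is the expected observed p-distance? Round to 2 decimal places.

0.18

p = (3/4)(1 − e^(−4d/3)) = 0.75 × (1 − e^(-0.28)) = 0.75 × (1 − 0.755784) = 0.183162.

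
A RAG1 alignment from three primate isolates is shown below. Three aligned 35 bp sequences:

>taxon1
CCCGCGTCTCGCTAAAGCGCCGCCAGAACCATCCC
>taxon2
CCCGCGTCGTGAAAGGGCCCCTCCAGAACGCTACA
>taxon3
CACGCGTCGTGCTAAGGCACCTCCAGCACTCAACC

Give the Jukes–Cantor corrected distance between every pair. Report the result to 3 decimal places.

d(taxon1,taxon2) = 0.458, d(taxon1,taxon3) = 0.407, d(taxon2,taxon3) = 0.315

taxon1–taxon2: 12/35 sites differ → p ≈ 0.342857, d = −0.75 ln(1 − 0.457143) = 0.458182 ≈ 0.458.
taxon1–taxon3: 11/35 sites differ → p ≈ 0.314286, d = −0.75 ln(1 − 0.419048) = 0.407315 ≈ 0.407.
taxon2–taxon3: 9/35 sites differ → p ≈ 0.257143, d = −0.75 ln(1 − 0.342857) = 0.314890 ≈ 0.315.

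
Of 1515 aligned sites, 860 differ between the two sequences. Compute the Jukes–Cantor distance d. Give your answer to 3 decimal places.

1.061

p = 860/1515 ≈ 0.567657.
d = −(3/4) ln(1 − 4p/3) = −0.75 ln(1 − 0.756876) = −0.75 ln(0.243124)
  = −0.75 × (-1.414184) = 1.060638 substitutions/site.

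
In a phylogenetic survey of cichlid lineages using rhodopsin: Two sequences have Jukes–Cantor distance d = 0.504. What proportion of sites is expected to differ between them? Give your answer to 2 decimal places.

p = (3/4)(1 − e^(−4d/3)) = 0.75 × (1 − e^(-0.672)) = 0.75 × (1 − 0.510686) = 0.366986.

0.37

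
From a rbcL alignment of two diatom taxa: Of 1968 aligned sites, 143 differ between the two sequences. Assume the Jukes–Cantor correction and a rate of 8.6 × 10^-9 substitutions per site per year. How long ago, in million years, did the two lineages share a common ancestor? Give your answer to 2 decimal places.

4.44

p = 143/1968 ≈ 0.072663.
d = −(3/4) ln(1 − 4p/3) = −0.75 ln(1 − 0.096884) = −0.75 ln(0.903116)
  = −0.75 × (-0.101904) = 0.076428 substitutions/site.
Under a molecular clock d = 2μt, so t = d/(2μ) = 0.076428 / (2 × 8.6 × 10^-9) = 4.44 million years.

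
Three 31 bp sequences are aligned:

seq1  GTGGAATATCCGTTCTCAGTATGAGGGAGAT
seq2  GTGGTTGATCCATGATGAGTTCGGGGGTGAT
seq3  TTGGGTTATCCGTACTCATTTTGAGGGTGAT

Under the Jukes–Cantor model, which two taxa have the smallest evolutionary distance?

seq1 and seq3

seq1–seq2: 11/31 differ, p = 0.355, d = 0.481.
seq1–seq3: 7/31 differ, p = 0.226, d = 0.269.
seq2–seq3: 10/31 differ, p = 0.323, d = 0.422.
The smallest distance is between seq1 and seq3.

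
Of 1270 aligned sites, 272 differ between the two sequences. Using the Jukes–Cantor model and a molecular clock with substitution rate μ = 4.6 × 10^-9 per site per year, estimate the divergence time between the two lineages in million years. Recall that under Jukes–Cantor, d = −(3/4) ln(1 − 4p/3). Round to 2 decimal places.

27.41

p = 272/1270 ≈ 0.214173.
d = −(3/4) ln(1 − 4p/3) = −0.75 ln(1 − 0.285564) = −0.75 ln(0.714436)
  = −0.75 × (-0.336262) = 0.252197 substitutions/site.
Under a molecular clock d = 2μt, so t = d/(2μ) = 0.252197 / (2 × 4.6 × 10^-9) = 27.41 million years.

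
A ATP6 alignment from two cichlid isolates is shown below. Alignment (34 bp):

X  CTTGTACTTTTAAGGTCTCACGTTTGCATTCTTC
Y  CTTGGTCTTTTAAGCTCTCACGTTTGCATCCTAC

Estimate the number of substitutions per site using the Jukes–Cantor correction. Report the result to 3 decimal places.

The sequences differ at 5 of 34 sites (5, 6, 15, 30, 33), so p = 5/34 ≈ 0.147059.
d = −(3/4) ln(1 − 4p/3) = −0.75 ln(1 − 0.196079) = −0.75 ln(0.803921)
  = −0.75 × (-0.218254) = 0.163691 substitutions/site.

0.164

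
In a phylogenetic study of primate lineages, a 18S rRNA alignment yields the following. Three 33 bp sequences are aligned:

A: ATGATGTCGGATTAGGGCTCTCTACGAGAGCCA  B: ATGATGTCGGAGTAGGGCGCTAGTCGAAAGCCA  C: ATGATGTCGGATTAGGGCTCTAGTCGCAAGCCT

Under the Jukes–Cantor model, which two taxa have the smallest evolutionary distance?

A–B: 6/33 differ, p = 0.182, d = 0.208.
A–C: 6/33 differ, p = 0.182, d = 0.208.
B–C: 4/33 differ, p = 0.121, d = 0.132.
The smallest distance is between B and C.

B and C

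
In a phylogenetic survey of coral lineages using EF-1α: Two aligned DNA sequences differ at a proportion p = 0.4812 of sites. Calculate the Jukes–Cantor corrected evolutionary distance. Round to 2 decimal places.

0.77

d = −(3/4) ln(1 − 4p/3) = −0.75 ln(1 − 0.6416) = −0.75 ln(0.3584)
  = −0.75 × (-1.026106) = 0.769580 substitutions/site.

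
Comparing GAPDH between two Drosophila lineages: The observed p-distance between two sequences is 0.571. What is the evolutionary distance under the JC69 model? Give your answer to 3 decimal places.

d = −(3/4) ln(1 − 4p/3) = −0.75 ln(1 − 0.761333) = −0.75 ln(0.238667)
  = −0.75 × (-1.432686) = 1.074515 substitutions/site.

1.075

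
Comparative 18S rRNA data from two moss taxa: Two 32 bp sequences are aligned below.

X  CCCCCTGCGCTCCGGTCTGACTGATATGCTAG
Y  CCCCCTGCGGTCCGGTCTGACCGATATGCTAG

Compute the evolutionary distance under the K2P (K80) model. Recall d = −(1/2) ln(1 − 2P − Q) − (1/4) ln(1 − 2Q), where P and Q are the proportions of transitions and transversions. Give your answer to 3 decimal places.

0.065

Of 32 sites, 1 differences are transitions and 1 are transversions, so P = 1/32 = 0.03125 and Q = 1/32 = 0.03125.
Under the Kimura two-parameter model, d = −½ ln(1 − 2P − Q) − ¼ ln(1 − 2Q).
1 − 2P − Q = 0.90625, giving −½ ln(0.90625) = 0.049220.
1 − 2Q = 0.9375, giving −¼ ln(0.9375) = 0.016135.
d = 0.049220 + 0.016135 = 0.065355.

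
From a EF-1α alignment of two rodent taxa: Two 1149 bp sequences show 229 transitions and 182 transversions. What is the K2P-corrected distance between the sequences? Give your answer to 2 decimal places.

0.50

P = 229/1149 ≈ 0.199304 and Q = 182/1149 ≈ 0.158399.
Under the Kimura two-parameter model, d = −½ ln(1 − 2P − Q) − ¼ ln(1 − 2Q).
1 − 2P − Q = 0.442993, giving −½ ln(0.442993) = 0.407101.
1 − 2Q = 0.683202, giving −¼ ln(0.683202) = 0.095241.
d = 0.407101 + 0.095241 = 0.502342.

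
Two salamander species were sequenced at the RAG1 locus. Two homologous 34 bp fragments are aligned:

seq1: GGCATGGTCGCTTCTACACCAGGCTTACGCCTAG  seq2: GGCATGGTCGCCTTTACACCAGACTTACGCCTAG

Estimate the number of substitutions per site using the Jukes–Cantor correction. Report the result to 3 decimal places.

The sequences differ at 3 of 34 sites (12, 14, 23), so p = 3/34 ≈ 0.088235.
d = −(3/4) ln(1 − 4p/3) = −0.75 ln(1 − 0.117647) = −0.75 ln(0.882353)
  = −0.75 × (-0.125163) = 0.093872 substitutions/site.

0.094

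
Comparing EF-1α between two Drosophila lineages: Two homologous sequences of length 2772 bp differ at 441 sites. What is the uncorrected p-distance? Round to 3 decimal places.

0.159

p = 441/2772 = 0.159090… ≈ 0.159 (to 3 d.p.).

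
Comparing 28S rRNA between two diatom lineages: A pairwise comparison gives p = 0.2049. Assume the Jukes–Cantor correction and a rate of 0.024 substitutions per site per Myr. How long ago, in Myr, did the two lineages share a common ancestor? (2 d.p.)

d = −(3/4) ln(1 − 4p/3) = −0.75 ln(1 − 0.2732) = −0.75 ln(0.7268)
  = −0.75 × (-0.319104) = 0.239328 substitutions/site.
Under a molecular clock d = 2μt, so t = d/(2μ) = 0.239328 / (2 × 0.024) = 4.99 Myr.

4.99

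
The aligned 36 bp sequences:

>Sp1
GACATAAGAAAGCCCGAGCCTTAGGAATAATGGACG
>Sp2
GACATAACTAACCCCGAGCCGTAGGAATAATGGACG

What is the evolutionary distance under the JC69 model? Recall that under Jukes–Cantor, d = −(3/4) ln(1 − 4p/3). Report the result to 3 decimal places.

The sequences differ at 4 of 36 sites (8, 9, 12, 21), so p = 4/36 ≈ 0.111111.
d = −(3/4) ln(1 − 4p/3) = −0.75 ln(1 − 0.148148) = −0.75 ln(0.851852)
  = −0.75 × (-0.160342) = 0.120257 substitutions/site.

0.120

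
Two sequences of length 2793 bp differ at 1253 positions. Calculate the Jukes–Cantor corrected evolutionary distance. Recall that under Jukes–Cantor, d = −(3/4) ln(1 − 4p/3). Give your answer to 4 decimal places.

p = 1253/2793 ≈ 0.448622.
d = −(3/4) ln(1 − 4p/3) = −0.75 ln(1 − 0.598163) = −0.75 ln(0.401837)
  = −0.75 × (-0.911709) = 0.683782 substitutions/site.

0.6838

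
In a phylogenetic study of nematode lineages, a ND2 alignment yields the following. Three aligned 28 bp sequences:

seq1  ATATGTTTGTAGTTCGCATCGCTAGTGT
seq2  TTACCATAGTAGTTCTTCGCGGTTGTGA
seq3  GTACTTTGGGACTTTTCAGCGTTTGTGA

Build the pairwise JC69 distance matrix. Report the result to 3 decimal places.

seq1–seq2: 12/28 sites differ → p ≈ 0.428571, d = −0.75 ln(1 − 0.571428) = 0.635472 ≈ 0.635.
seq1–seq3: 12/28 sites differ → p ≈ 0.428571, d = −0.75 ln(1 − 0.571428) = 0.635472 ≈ 0.635.
seq2–seq3: 10/28 sites differ → p ≈ 0.357143, d = −0.75 ln(1 − 0.476191) = 0.484971 ≈ 0.485.

d(seq1,seq2) = 0.635, d(seq1,seq3) = 0.635, d(seq2,seq3) = 0.485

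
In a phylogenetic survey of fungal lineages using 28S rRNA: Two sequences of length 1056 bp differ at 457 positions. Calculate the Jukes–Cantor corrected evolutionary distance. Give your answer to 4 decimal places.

p = 457/1056 ≈ 0.432765.
d = −(3/4) ln(1 − 4p/3) = −0.75 ln(1 − 0.57702) = −0.75 ln(0.42298)
  = −0.75 × (-0.860430) = 0.645323 substitutions/site.

0.6453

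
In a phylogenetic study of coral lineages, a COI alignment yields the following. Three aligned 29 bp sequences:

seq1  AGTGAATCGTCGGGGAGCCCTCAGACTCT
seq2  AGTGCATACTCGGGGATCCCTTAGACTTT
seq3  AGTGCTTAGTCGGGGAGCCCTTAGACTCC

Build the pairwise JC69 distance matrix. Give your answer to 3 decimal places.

seq1–seq2: 6/29 sites differ → p ≈ 0.206897, d = −0.75 ln(1 − 0.275863) = 0.242081 ≈ 0.242.
seq1–seq3: 5/29 sites differ → p ≈ 0.172414, d = −0.75 ln(1 − 0.229885) = 0.195912 ≈ 0.196.
seq2–seq3: 5/29 sites differ → p ≈ 0.172414, d = −0.75 ln(1 − 0.229885) = 0.195912 ≈ 0.196.

d(seq1,seq2) = 0.242, d(seq1,seq3) = 0.196, d(seq2,seq3) = 0.196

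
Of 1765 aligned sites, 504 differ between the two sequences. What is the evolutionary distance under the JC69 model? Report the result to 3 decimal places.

p = 504/1765 ≈ 0.285552.
d = −(3/4) ln(1 − 4p/3) = −0.75 ln(1 − 0.380736) = −0.75 ln(0.619264)
  = −0.75 × (-0.479224) = 0.359418 substitutions/site.

0.359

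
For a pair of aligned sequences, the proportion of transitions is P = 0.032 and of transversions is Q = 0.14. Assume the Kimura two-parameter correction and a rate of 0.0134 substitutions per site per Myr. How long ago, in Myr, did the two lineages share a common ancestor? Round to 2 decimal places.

7.32

Under the Kimura two-parameter model, d = −½ ln(1 − 2P − Q) − ¼ ln(1 − 2Q).
1 − 2P − Q = 0.796, giving −½ ln(0.796) = 0.114078.
1 − 2Q = 0.72, giving −¼ ln(0.72) = 0.082126.
d = 0.114078 + 0.082126 = 0.196204.
Under a molecular clock d = 2μt, so t = d/(2μ) = 0.196204 / (2 × 0.0134) = 7.32 Myr.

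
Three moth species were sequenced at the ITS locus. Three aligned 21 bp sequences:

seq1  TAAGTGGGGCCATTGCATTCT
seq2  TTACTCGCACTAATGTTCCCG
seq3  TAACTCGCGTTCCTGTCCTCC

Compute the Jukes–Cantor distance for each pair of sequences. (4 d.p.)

seq1–seq2: 12/21 sites differ → p ≈ 0.571429, d = −0.75 ln(1 − 0.761905) = 1.076314 ≈ 1.0763.
seq1–seq3: 11/21 sites differ → p ≈ 0.52381, d = −0.75 ln(1 − 0.698413) = 0.899023 ≈ 0.8990.
seq2–seq3: 8/21 sites differ → p ≈ 0.380952, d = −0.75 ln(1 − 0.507936) = 0.531860 ≈ 0.5319.

d(seq1,seq2) = 1.0763, d(seq1,seq3) = 0.8990, d(seq2,seq3) = 0.5319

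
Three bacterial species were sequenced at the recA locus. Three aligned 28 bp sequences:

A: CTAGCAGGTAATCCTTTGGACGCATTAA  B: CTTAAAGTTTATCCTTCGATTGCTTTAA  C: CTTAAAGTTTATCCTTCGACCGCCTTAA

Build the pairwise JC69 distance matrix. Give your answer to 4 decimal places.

d(A,B) = 0.4850, d(A,C) = 0.4197, d(B,C) = 0.1156

A–B: 10/28 sites differ → p ≈ 0.357143, d = −0.75 ln(1 − 0.476191) = 0.484971 ≈ 0.4850.
A–C: 9/28 sites differ → p ≈ 0.321429, d = −0.75 ln(1 − 0.428572) = 0.419713 ≈ 0.4197.
B–C: 3/28 sites differ → p ≈ 0.107143, d = −0.75 ln(1 − 0.142857) = 0.115613 ≈ 0.1156.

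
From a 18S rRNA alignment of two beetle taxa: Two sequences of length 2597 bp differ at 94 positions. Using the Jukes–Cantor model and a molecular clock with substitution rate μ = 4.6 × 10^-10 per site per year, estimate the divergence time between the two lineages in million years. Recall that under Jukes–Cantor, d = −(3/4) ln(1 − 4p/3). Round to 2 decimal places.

40.32

p = 94/2597 ≈ 0.036196.
d = −(3/4) ln(1 − 4p/3) = −0.75 ln(1 − 0.048261) = −0.75 ln(0.951739)
  = −0.75 × (-0.049464) = 0.037098 substitutions/site.
Under a molecular clock d = 2μt, so t = d/(2μ) = 0.037098 / (2 × 4.6 × 10^-10) = 40.32 million years.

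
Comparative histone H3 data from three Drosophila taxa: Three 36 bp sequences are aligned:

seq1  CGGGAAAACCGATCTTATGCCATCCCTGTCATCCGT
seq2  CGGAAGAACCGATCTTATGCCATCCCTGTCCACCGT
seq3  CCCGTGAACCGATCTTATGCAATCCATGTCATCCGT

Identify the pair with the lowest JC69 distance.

seq1 and seq2

seq1–seq2: 4/36 differ, p = 0.111, d = 0.120.
seq1–seq3: 6/36 differ, p = 0.167, d = 0.188.
seq2–seq3: 8/36 differ, p = 0.222, d = 0.264.
The smallest distance is between seq1 and seq2.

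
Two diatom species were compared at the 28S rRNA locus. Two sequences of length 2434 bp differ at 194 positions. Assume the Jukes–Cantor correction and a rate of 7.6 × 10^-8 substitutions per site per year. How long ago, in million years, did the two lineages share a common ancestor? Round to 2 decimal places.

0.55

p = 194/2434 ≈ 0.079704.
d = −(3/4) ln(1 − 4p/3) = −0.75 ln(1 − 0.106272) = −0.75 ln(0.893728)
  = −0.75 × (-0.112354) = 0.084266 substitutions/site.
Under a molecular clock d = 2μt, so t = d/(2μ) = 0.084266 / (2 × 7.6 × 10^-8) = 0.55 million years.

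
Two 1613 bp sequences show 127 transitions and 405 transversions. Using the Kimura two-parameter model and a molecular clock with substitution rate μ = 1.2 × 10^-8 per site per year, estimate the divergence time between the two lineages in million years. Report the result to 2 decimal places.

18.21

P = 127/1613 ≈ 0.078735 and Q = 405/1613 ≈ 0.251085.
Under the Kimura two-parameter model, d = −½ ln(1 − 2P − Q) − ¼ ln(1 − 2Q).
1 − 2P − Q = 0.591445, giving −½ ln(0.591445) = 0.262593.
1 − 2Q = 0.49783, giving −¼ ln(0.49783) = 0.174374.
d = 0.262593 + 0.174374 = 0.436967.
Under a molecular clock d = 2μt, so t = d/(2μ) = 0.436967 / (2 × 1.2 × 10^-8) = 18.21 million years.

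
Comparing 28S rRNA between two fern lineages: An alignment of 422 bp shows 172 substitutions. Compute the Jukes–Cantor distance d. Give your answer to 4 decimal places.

p = 172/422 ≈ 0.407583.
d = −(3/4) ln(1 − 4p/3) = −0.75 ln(1 − 0.543444) = −0.75 ln(0.456556)
  = −0.75 × (-0.784044) = 0.588033 substitutions/site.

0.5880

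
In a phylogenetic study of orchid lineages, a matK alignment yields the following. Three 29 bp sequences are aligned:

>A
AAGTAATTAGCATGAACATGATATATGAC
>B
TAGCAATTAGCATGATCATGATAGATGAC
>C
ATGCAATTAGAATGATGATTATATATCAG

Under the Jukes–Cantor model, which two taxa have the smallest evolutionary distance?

A–B: 4/29 differ, p = 0.138, d = 0.152.
A–C: 8/29 differ, p = 0.276, d = 0.344.
B–C: 8/29 differ, p = 0.276, d = 0.344.
The smallest distance is between A and B.

A and B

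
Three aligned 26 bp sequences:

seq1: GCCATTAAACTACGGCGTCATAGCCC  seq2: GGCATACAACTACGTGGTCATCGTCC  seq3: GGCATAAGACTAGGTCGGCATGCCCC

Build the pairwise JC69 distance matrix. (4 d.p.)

d(seq1,seq2) = 0.3335, d(seq1,seq3) = 0.3961, d(seq2,seq3) = 0.3961

seq1–seq2: 7/26 sites differ → p ≈ 0.269231, d = −0.75 ln(1 − 0.358975) = 0.333515 ≈ 0.3335.
seq1–seq3: 8/26 sites differ → p ≈ 0.307692, d = −0.75 ln(1 − 0.410256) = 0.396050 ≈ 0.3961.
seq2–seq3: 8/26 sites differ → p ≈ 0.307692, d = −0.75 ln(1 − 0.410256) = 0.396050 ≈ 0.3961.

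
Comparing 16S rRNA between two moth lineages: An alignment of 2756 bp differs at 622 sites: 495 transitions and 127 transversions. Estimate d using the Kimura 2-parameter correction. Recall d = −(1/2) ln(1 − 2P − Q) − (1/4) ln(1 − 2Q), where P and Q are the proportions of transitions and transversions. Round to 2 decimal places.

P = 495/2756 ≈ 0.179608 and Q = 127/2756 ≈ 0.046081.
Under the Kimura two-parameter model, d = −½ ln(1 − 2P − Q) − ¼ ln(1 − 2Q).
1 − 2P − Q = 0.594703, giving −½ ln(0.594703) = 0.259847.
1 − 2Q = 0.907838, giving −¼ ln(0.907838) = 0.024172.
d = 0.259847 + 0.024172 = 0.284019.

0.28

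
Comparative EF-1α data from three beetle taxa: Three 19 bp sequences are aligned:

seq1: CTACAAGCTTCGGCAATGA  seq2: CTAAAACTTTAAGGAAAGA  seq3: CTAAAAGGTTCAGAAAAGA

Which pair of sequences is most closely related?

seq1–seq2: 7/19 differ, p = 0.368, d = 0.507.
seq1–seq3: 5/19 differ, p = 0.263, d = 0.324.
seq2–seq3: 4/19 differ, p = 0.211, d = 0.247.
The smallest distance is between seq2 and seq3.

seq2 and seq3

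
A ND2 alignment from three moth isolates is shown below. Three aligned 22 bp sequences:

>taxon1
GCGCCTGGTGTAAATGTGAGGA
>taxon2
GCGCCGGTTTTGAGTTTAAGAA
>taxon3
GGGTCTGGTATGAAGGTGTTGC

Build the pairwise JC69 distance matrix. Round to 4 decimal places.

d(taxon1,taxon2) = 0.4975, d(taxon1,taxon3) = 0.4975, d(taxon2,taxon3) = 1.1629

taxon1–taxon2: 8/22 sites differ → p ≈ 0.363636, d = −0.75 ln(1 − 0.484848) = 0.497470 ≈ 0.4975.
taxon1–taxon3: 8/22 sites differ → p ≈ 0.363636, d = −0.75 ln(1 − 0.484848) = 0.497470 ≈ 0.4975.
taxon2–taxon3: 13/22 sites differ → p ≈ 0.590909, d = −0.75 ln(1 − 0.787879) = 1.162949 ≈ 1.1629.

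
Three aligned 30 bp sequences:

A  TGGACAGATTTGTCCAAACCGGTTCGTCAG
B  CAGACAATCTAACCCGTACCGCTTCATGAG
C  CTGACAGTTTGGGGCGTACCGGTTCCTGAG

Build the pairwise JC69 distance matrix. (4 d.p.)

A–B: 13/30 sites differ → p ≈ 0.433333, d = −0.75 ln(1 − 0.577777) = 0.646666 ≈ 0.6467.
A–C: 10/30 sites differ → p ≈ 0.333333, d = −0.75 ln(1 − 0.444444) = 0.440839 ≈ 0.4408.
B–C: 9/30 sites differ → p = 0.3, d = −0.75 ln(1 − 0.4) = 0.383119 ≈ 0.3831.

d(A,B) = 0.6467, d(A,C) = 0.4408, d(B,C) = 0.3831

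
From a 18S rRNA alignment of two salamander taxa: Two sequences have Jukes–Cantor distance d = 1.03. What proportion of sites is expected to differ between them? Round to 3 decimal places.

0.560

p = (3/4)(1 − e^(−4d/3)) = 0.75 × (1 − e^(-1.373333)) = 0.75 × (1 − 0.253261) = 0.560054.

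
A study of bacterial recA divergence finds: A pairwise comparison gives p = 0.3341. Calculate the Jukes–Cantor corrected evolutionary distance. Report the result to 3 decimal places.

0.442

d = −(3/4) ln(1 − 4p/3) = −0.75 ln(1 − 0.445467) = −0.75 ln(0.554533)
  = −0.75 × (-0.589629) = 0.442222 substitutions/site.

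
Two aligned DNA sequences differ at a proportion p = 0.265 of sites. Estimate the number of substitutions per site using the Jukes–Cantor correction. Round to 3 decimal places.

0.327

d = −(3/4) ln(1 − 4p/3) = −0.75 ln(1 − 0.353333) = −0.75 ln(0.646667)
  = −0.75 × (-0.435924) = 0.326943 substitutions/site.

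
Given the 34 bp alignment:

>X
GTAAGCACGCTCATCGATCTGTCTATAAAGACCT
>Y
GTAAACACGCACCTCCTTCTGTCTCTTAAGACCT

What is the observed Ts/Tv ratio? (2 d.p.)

0.17

Transitions are A↔G and C↔T; transversions are all other mismatches.
Transitions: 1. Transversions: 6.
R = 1/6 = 0.166666… ≈ 0.17 (to 2 d.p.).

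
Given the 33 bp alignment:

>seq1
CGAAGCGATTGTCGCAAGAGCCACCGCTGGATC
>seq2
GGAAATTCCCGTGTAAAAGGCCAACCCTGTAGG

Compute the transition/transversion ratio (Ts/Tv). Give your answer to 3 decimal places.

Transitions are A↔G and C↔T; transversions are all other mismatches.
Transitions: 6. Transversions: 11.
R = 6/11 = 0.545454… ≈ 0.545 (to 3 d.p.).

0.545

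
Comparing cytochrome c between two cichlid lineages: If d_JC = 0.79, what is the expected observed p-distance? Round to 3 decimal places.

0.488

p = (3/4)(1 − e^(−4d/3)) = 0.75 × (1 − e^(-1.053333)) = 0.75 × (1 − 0.348773) = 0.488420.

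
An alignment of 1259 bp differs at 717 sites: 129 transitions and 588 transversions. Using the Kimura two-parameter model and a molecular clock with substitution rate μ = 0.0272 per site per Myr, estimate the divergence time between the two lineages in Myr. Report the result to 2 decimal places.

P = 129/1259 ≈ 0.102462 and Q = 588/1259 ≈ 0.467037.
Under the Kimura two-parameter model, d = −½ ln(1 − 2P − Q) − ¼ ln(1 − 2Q).
1 − 2P − Q = 0.328039, giving −½ ln(0.328039) = 0.557311.
1 − 2Q = 0.065926, giving −¼ ln(0.065926) = 0.679806.
d = 0.557311 + 0.679806 = 1.237117.
Under a molecular clock d = 2μt, so t = d/(2μ) = 1.237117 / (2 × 0.0272) = 22.74 Myr.

22.74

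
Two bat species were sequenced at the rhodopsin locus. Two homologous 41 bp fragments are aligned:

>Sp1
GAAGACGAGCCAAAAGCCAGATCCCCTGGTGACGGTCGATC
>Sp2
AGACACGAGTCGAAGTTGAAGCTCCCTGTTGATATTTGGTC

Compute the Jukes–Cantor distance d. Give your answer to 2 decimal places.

The sequences differ at 19 of 41 sites, so p = 19/41 ≈ 0.463415.
d = −(3/4) ln(1 − 4p/3) = −0.75 ln(1 − 0.617887) = −0.75 ln(0.382113)
  = −0.75 × (-0.962039) = 0.721529 substitutions/site.

0.72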